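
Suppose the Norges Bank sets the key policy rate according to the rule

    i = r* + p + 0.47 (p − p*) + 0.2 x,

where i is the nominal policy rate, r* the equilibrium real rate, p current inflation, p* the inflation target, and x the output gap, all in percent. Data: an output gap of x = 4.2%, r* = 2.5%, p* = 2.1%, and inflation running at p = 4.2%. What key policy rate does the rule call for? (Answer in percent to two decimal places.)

8.53%

i = 2.5 + 4.2 + 0.47 × (4.2 − 2.1) + 0.2 × 4.2
   = 2.5 + 4.2 + 0.987 + 0.84 = 8.53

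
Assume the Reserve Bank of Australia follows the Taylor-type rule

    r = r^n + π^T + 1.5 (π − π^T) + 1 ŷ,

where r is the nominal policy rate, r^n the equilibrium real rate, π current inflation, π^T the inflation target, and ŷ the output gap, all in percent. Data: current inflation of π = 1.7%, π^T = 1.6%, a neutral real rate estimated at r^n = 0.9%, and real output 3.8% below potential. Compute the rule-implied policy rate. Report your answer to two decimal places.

-1.15%

Output 3.8% below potential → ŷ = -3.8.
r = 0.9 + 1.6 + 1.5 × (1.7 − 1.6) + 1 × (-3.8)
   = 0.9 + 1.6 + 0.15 − 3.8 = -1.15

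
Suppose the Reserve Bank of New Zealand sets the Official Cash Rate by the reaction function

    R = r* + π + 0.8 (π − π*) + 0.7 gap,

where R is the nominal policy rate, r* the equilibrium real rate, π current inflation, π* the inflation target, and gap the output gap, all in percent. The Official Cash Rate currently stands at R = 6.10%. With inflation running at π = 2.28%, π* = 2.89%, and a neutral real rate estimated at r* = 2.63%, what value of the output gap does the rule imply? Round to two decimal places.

0.7 gap = 6.10 − 2.63 − 2.28 − 0.8 × (2.28 − 2.89) = 1.678
gap = 1.678 / 0.7 = 2.40

2.40%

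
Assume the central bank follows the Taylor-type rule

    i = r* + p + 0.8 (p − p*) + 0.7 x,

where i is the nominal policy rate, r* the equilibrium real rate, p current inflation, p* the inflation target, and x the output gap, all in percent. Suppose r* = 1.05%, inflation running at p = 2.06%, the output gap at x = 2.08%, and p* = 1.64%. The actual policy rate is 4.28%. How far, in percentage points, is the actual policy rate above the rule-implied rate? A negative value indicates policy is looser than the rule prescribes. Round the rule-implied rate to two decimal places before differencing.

i = 1.05 + 2.06 + 0.8 × (2.06 − 1.64) + 0.7 × 2.08
   = 1.05 + 2.06 + 0.336 + 1.456 = 4.90
Deviation = 4.28 − 4.90 = -0.62 pp.

-0.62 pp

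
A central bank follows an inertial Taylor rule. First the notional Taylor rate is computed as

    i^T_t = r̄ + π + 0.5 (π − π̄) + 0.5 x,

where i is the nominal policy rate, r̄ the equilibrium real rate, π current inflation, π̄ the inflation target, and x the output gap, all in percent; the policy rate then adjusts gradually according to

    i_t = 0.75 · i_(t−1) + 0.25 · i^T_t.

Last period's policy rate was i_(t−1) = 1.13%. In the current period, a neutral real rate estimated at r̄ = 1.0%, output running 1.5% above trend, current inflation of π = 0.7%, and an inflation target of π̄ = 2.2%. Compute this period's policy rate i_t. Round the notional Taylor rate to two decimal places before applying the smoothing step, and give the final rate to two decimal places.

Output 1.5% above potential → x = 1.5.
i^T_t = 1.0 + 0.7 + 0.5 × (0.7 − 2.2) + 0.5 × 1.5
   = 1.0 + 0.7 − 0.75 + 0.75 = 1.70
i_t = 0.75 × 1.13 + 0.25 × 1.70 = 0.8475 + 0.425 = 1.27

1.27%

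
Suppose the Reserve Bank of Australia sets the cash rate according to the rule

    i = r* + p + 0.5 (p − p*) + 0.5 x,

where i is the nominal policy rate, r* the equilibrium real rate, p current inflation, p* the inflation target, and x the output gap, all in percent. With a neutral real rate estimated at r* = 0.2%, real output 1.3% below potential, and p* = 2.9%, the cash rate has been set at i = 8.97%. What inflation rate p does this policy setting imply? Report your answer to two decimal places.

Output 1.3% below potential → x = -1.3.
Collecting p: i = r* + (1 + 0.5) p − 0.5 p* + 0.5 x
1.5 p = 8.97 − 0.2 + 0.5 × 2.9 − 0.5 × (-1.3) = 10.87
p = 10.87 / 1.5 = 7.25

7.25%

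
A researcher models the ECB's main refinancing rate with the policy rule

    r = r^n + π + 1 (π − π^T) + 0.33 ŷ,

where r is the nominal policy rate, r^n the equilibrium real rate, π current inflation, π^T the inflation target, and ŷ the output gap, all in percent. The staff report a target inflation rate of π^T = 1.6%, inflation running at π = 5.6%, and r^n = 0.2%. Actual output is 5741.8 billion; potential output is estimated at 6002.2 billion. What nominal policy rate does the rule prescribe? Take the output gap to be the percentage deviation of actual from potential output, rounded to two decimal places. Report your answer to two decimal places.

Output gap = 100 × (5741.8 − 6002.2) / 6002.2 = -4.34%.
r = 0.20 + 5.60 + 1 × (5.60 − 1.60) + 0.33 × (-4.34)
   = 0.20 + 5.6 + 4 − 1.4322 = 8.37

8.37%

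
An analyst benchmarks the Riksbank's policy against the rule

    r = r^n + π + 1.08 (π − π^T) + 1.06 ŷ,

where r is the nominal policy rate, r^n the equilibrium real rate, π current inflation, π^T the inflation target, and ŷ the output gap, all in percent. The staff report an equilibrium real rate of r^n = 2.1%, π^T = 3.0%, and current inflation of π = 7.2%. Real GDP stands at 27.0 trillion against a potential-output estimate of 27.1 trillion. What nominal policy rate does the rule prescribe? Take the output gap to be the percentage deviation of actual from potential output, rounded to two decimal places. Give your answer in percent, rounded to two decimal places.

Output gap = 100 × (27.0 − 27.1) / 27.1 = -0.37%.
r = 2.10 + 7.20 + 1.08 × (7.20 − 3.00) + 1.06 × (-0.37)
   = 2.10 + 7.2 + 4.536 − 0.3922 = 13.44

13.44%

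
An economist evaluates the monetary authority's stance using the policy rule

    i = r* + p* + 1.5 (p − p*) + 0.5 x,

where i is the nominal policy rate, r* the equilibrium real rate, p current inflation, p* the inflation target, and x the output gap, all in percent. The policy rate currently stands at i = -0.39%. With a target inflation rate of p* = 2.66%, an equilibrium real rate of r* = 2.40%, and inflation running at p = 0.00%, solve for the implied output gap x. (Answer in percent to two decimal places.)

-2.92%

0.5 x = -0.39 − 2.40 − 2.66 − 1.5 × (0.00 − 2.66) = -1.46
x = -1.46 / 0.5 = -2.92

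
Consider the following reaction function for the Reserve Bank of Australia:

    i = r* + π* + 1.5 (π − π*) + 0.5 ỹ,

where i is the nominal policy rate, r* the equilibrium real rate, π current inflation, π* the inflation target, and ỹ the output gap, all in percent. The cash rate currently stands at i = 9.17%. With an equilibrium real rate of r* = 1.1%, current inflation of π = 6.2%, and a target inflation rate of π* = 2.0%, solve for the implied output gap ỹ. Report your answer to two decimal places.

0.5 ỹ = 9.17 − 1.1 − 2.0 − 1.5 × (6.2 − 2.0) = -0.23
ỹ = -0.23 / 0.5 = -0.46

-0.46%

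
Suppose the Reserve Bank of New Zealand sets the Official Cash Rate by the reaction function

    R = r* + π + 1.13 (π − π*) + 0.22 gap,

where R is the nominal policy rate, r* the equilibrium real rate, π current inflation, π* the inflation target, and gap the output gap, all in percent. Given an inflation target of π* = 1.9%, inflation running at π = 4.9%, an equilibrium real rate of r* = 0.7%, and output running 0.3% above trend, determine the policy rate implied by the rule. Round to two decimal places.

9.06%

Output 0.3% above potential → gap = 0.3.
R = 0.7 + 4.9 + 1.13 × (4.9 − 1.9) + 0.22 × 0.3
   = 0.7 + 4.9 + 3.39 + 0.066 = 9.06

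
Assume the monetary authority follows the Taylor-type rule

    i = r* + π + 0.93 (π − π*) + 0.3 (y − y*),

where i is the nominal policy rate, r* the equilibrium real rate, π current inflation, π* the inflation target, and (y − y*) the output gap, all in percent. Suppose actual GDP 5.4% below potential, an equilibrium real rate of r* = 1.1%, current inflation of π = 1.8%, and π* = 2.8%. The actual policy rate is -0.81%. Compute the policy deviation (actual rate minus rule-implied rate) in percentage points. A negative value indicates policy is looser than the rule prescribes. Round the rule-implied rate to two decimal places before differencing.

-1.16 pp

Output 5.4% below potential → (y − y*) = -5.4.
i = 1.1 + 1.8 + 0.93 × (1.8 − 2.8) + 0.3 × (-5.4)
   = 1.1 + 1.8 − 0.93 − 1.62 = 0.35
Deviation = -0.81 − 0.35 = -1.16 pp.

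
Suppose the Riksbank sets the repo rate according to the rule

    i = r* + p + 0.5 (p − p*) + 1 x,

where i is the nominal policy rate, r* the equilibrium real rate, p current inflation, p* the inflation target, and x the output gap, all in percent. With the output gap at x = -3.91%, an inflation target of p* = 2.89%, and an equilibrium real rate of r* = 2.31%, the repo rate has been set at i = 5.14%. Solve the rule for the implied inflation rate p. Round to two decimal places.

Collecting p: i = r* + (1 + 0.5) p − 0.5 p* + 1 x
1.5 p = 5.14 − 2.31 + 0.5 × 2.89 − 1 × (-3.91) = 8.185
p = 8.185 / 1.5 = 5.46

5.46%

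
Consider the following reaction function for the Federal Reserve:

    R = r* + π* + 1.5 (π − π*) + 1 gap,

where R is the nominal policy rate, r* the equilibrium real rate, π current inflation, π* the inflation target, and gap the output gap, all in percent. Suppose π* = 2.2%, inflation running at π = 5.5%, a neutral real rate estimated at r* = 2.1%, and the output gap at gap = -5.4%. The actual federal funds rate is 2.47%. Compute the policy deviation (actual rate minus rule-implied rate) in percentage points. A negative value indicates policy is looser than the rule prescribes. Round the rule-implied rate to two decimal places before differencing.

R = 2.1 + 2.2 + 1.5 × (5.5 − 2.2) + 1 × (-5.4)
   = 2.1 + 2.2 + 4.95 − 5.4 = 3.85
Deviation = 2.47 − 3.85 = -1.38 pp.

-1.38 pp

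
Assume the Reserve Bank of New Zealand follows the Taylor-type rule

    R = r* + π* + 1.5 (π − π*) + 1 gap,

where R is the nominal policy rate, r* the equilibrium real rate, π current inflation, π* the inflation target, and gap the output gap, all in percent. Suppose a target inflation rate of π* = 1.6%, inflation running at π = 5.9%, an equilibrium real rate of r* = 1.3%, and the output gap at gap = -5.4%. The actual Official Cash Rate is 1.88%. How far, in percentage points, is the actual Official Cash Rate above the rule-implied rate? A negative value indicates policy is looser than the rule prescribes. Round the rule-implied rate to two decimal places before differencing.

-2.07 pp

R = 1.3 + 1.6 + 1.5 × (5.9 − 1.6) + 1 × (-5.4)
   = 1.3 + 1.6 + 6.45 − 5.4 = 3.95
Deviation = 1.88 − 3.95 = -2.07 pp.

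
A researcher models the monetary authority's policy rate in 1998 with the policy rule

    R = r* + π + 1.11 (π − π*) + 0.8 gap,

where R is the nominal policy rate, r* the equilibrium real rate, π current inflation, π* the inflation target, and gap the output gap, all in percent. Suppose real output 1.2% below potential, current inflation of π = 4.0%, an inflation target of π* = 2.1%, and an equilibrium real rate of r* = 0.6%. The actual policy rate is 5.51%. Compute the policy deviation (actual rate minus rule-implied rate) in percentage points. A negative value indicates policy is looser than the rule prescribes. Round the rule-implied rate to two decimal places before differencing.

Output 1.2% below potential → gap = -1.2.
R = 0.6 + 4.0 + 1.11 × (4.0 − 2.1) + 0.8 × (-1.2)
   = 0.6 + 4 + 2.109 − 0.96 = 5.75
Deviation = 5.51 − 5.75 = -0.24 pp.

-0.24 pp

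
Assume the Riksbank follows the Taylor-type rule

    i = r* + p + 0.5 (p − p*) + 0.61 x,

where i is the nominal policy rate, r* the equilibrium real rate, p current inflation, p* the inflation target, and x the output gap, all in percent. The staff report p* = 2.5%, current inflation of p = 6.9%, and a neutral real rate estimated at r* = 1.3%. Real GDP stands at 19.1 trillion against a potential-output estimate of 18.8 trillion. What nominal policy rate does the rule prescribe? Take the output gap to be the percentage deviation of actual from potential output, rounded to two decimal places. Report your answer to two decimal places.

Output gap = 100 × (19.1 − 18.8) / 18.8 = 1.60%.
i = 1.30 + 6.90 + 0.5 × (6.90 − 2.50) + 0.61 × 1.60
   = 1.30 + 6.9 + 2.2 + 0.976 = 11.38

11.38%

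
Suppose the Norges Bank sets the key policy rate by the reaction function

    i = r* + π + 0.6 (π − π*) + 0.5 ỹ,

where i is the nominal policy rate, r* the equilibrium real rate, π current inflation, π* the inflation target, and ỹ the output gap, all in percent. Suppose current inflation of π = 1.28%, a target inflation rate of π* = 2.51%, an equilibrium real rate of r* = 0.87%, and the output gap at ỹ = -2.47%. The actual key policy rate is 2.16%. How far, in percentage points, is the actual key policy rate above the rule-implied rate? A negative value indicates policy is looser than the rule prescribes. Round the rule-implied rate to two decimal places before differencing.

1.98 pp

i = 0.87 + 1.28 + 0.6 × (1.28 − 2.51) + 0.5 × (-2.47)
   = 0.87 + 1.28 − 0.738 − 1.235 = 0.18
Deviation = 2.16 − 0.18 = 1.98 pp.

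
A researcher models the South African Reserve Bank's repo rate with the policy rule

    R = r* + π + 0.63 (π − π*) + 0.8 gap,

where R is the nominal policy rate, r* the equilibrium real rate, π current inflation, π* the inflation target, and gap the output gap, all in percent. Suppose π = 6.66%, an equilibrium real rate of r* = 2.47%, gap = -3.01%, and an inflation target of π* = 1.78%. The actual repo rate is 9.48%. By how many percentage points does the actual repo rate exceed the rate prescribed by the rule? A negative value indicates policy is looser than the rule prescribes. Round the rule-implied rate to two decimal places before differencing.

-0.32 pp

R = 2.47 + 6.66 + 0.63 × (6.66 − 1.78) + 0.8 × (-3.01)
   = 2.47 + 6.66 + 3.0744 − 2.408 = 9.80
Deviation = 9.48 − 9.80 = -0.32 pp.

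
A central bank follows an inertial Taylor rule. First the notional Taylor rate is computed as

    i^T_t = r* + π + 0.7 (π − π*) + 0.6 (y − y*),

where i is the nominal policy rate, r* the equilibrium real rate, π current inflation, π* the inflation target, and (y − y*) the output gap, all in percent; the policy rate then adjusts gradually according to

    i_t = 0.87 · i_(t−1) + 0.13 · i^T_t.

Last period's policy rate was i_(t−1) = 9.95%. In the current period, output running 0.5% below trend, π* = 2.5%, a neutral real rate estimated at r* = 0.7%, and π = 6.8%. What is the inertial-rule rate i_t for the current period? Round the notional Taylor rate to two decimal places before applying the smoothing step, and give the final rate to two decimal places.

Output 0.5% below potential → (y − y*) = -0.5.
i^T_t = 0.7 + 6.8 + 0.7 × (6.8 − 2.5) + 0.6 × (-0.5)
   = 0.7 + 6.8 + 3.01 − 0.3 = 10.21
i_t = 0.87 × 9.95 + 0.13 × 10.21 = 8.6565 + 1.3273 = 9.98

9.98%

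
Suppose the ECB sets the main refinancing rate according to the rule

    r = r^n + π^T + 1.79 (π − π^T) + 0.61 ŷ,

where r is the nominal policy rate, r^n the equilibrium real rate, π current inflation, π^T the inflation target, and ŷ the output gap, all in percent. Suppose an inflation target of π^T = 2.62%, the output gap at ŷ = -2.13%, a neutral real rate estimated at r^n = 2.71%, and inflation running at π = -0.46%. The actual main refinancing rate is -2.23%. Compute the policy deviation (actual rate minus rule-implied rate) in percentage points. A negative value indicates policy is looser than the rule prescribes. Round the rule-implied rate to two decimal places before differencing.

-0.75 pp

r = 2.71 + 2.62 + 1.79 × (-0.46 − 2.62) + 0.61 × (-2.13)
   = 2.71 + 2.62 − 5.5132 − 1.2993 = -1.48
Deviation = -2.23 − (-1.48) = -0.75 pp.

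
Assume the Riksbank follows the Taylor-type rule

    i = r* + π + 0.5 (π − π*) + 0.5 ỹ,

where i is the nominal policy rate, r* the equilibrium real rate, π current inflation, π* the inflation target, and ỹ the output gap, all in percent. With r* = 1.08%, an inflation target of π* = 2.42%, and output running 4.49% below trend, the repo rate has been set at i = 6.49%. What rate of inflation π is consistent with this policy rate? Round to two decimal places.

Output 4.49% below potential → ỹ = -4.49.
Collecting π: i = r* + (1 + 0.5) π − 0.5 π* + 0.5 ỹ
1.5 π = 6.49 − 1.08 + 0.5 × 2.42 − 0.5 × (-4.49) = 8.865
π = 8.865 / 1.5 = 5.91

5.91%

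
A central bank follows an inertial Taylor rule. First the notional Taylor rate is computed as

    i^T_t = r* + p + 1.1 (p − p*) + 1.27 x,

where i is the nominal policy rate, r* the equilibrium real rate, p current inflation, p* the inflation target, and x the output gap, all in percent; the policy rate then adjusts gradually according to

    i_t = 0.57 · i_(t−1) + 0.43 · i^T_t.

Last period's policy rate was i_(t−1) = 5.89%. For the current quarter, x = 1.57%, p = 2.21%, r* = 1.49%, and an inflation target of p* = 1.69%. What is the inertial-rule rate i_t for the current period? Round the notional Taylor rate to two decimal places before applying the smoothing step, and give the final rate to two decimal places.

i^T_t = 1.49 + 2.21 + 1.1 × (2.21 − 1.69) + 1.27 × 1.57
   = 1.49 + 2.21 + 0.572 + 1.9939 = 6.27
i_t = 0.57 × 5.89 + 0.43 × 6.27 = 3.3573 + 2.6961 = 6.05

6.05%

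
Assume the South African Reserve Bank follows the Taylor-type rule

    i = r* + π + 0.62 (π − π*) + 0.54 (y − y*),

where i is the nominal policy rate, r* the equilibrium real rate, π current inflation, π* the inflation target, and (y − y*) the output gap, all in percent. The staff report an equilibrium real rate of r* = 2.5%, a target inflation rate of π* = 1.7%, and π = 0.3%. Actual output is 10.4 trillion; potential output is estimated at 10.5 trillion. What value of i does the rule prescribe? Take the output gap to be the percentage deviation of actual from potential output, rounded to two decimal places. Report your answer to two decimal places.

1.42%

Output gap = 100 × (10.4 − 10.5) / 10.5 = -0.95%.
i = 2.50 + 0.30 + 0.62 × (0.30 − 1.70) + 0.54 × (-0.95)
   = 2.50 + 0.3 − 0.868 − 0.513 = 1.42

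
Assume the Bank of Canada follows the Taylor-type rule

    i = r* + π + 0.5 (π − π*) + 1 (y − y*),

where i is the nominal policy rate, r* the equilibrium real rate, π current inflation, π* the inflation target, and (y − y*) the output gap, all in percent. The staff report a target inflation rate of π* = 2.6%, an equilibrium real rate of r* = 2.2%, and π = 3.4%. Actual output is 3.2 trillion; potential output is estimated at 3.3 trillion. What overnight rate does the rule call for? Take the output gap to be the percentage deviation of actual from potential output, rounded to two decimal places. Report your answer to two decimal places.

Output gap = 100 × (3.2 − 3.3) / 3.3 = -3.03%.
i = 2.20 + 3.40 + 0.5 × (3.40 − 2.60) + 1 × (-3.03)
   = 2.20 + 3.4 + 0.4 − 3.03 = 2.97

2.97%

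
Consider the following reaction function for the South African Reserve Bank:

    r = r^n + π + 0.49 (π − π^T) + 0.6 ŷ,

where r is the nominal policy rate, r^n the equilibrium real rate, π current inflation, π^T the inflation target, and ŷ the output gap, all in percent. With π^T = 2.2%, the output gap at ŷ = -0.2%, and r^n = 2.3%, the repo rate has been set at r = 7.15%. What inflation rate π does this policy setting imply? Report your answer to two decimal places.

4.06%

Collecting π: r = r^n + (1 + 0.49) π − 0.49 π^T + 0.6 ŷ
1.49 π = 7.15 − 2.3 + 0.49 × 2.2 − 0.6 × (-0.2) = 6.048
π = 6.048 / 1.49 = 4.06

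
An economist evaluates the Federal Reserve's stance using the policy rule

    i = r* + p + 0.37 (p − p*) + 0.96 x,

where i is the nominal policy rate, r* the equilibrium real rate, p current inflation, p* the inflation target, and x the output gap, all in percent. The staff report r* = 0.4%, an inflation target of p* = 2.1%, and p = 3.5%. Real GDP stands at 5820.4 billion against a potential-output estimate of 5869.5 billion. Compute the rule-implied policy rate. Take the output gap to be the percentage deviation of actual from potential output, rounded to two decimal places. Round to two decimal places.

3.61%

Output gap = 100 × (5820.4 − 5869.5) / 5869.5 = -0.84%.
i = 0.40 + 3.50 + 0.37 × (3.50 − 2.10) + 0.96 × (-0.84)
   = 0.40 + 3.5 + 0.518 − 0.8064 = 3.61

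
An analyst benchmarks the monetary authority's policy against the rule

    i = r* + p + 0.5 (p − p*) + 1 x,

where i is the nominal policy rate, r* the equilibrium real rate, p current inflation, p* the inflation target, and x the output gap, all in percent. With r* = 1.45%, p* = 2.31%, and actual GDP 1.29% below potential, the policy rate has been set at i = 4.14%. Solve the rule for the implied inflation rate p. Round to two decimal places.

3.42%

Output 1.29% below potential → x = -1.29.
Collecting p: i = r* + (1 + 0.5) p − 0.5 p* + 1 x
1.5 p = 4.14 − 1.45 + 0.5 × 2.31 − 1 × (-1.29) = 5.135
p = 5.135 / 1.5 = 3.42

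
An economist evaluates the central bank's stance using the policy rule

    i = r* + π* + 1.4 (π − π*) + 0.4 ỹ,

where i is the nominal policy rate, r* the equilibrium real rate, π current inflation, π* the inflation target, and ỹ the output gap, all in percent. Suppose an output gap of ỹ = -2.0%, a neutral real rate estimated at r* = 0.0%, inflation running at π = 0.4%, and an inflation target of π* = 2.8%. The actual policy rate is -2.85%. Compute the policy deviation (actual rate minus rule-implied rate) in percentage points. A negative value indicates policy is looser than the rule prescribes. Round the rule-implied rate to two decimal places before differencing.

-1.49 pp

i = 0.0 + 2.8 + 1.4 × (0.4 − 2.8) + 0.4 × (-2.0)
   = 0.0 + 2.8 − 3.36 − 0.8 = -1.36
Deviation = -2.85 − (-1.36) = -1.49 pp.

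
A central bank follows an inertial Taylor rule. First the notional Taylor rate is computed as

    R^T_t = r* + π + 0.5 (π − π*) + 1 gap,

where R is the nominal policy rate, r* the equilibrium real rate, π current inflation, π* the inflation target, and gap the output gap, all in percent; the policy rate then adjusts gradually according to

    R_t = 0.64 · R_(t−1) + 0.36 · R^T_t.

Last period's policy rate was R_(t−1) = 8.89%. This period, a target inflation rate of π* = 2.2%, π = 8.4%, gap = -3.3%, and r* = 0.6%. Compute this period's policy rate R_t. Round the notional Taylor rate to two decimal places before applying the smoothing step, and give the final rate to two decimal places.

8.86%

R^T_t = 0.6 + 8.4 + 0.5 × (8.4 − 2.2) + 1 × (-3.3)
   = 0.6 + 8.4 + 3.1 − 3.3 = 8.80
R_t = 0.64 × 8.89 + 0.36 × 8.80 = 5.6896 + 3.168 = 8.86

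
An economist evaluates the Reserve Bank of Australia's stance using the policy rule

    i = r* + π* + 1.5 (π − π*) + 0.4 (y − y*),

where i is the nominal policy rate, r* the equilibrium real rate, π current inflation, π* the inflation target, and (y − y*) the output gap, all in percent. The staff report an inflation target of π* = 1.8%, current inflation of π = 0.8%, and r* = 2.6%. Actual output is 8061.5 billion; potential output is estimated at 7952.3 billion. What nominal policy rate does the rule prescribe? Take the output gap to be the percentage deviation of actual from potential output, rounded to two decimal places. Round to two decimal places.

Output gap = 100 × (8061.5 − 7952.3) / 7952.3 = 1.37%.
i = 2.60 + 1.80 + 1.5 × (0.80 − 1.80) + 0.4 × 1.37
   = 2.60 + 1.8 − 1.5 + 0.548 = 3.45

3.45%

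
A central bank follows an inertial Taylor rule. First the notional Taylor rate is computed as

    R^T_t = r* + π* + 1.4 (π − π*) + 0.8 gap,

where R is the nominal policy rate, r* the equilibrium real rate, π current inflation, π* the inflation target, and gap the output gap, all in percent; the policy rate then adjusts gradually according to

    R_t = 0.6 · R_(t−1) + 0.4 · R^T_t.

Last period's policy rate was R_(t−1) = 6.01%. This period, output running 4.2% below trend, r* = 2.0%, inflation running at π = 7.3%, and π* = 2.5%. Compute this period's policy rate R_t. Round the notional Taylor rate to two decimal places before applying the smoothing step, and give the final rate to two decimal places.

6.75%

Output 4.2% below potential → gap = -4.2.
R^T_t = 2.0 + 2.5 + 1.4 × (7.3 − 2.5) + 0.8 × (-4.2)
   = 2.0 + 2.5 + 6.72 − 3.36 = 7.86
R_t = 0.6 × 6.01 + 0.4 × 7.86 = 3.606 + 3.144 = 6.75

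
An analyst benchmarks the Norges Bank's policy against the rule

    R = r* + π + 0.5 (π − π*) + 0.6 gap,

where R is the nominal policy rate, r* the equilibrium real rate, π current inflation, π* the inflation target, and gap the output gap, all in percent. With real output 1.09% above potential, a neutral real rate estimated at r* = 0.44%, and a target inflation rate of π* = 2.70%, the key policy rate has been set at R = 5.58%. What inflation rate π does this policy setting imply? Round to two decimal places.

3.89%

Output 1.09% above potential → gap = 1.09.
Collecting π: R = r* + (1 + 0.5) π − 0.5 π* + 0.6 gap
1.5 π = 5.58 − 0.44 + 0.5 × 2.70 − 0.6 × 1.09 = 5.836
π = 5.836 / 1.5 = 3.89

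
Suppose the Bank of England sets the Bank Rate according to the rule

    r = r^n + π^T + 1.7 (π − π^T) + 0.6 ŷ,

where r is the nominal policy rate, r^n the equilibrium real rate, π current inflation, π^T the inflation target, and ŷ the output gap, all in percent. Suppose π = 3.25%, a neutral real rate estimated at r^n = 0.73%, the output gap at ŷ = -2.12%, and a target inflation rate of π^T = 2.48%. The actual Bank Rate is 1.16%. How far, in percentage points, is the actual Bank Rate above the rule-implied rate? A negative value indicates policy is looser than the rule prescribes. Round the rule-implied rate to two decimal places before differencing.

r = 0.73 + 2.48 + 1.7 × (3.25 − 2.48) + 0.6 × (-2.12)
   = 0.73 + 2.48 + 1.309 − 1.272 = 3.25
Deviation = 1.16 − 3.25 = -2.09 pp.

-2.09 pp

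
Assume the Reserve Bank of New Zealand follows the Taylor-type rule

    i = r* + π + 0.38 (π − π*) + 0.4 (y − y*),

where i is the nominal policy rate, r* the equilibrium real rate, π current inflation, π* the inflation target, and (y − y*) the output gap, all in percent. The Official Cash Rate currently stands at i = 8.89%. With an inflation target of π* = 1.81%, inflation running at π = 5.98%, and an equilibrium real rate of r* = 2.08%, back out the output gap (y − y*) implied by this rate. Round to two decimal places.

-1.89%

0.4 (y − y*) = 8.89 − 2.08 − 5.98 − 0.38 × (5.98 − 1.81) = -0.7546
(y − y*) = -0.7546 / 0.4 = -1.89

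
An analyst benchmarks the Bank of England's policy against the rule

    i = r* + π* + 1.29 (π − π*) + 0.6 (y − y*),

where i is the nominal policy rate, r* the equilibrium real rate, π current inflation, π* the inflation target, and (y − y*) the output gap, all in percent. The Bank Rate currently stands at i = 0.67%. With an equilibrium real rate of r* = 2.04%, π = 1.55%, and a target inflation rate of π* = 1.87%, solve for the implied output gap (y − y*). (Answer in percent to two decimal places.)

-4.71%

0.6 (y − y*) = 0.67 − 2.04 − 1.87 − 1.29 × (1.55 − 1.87) = -2.8272
(y − y*) = -2.8272 / 0.6 = -4.71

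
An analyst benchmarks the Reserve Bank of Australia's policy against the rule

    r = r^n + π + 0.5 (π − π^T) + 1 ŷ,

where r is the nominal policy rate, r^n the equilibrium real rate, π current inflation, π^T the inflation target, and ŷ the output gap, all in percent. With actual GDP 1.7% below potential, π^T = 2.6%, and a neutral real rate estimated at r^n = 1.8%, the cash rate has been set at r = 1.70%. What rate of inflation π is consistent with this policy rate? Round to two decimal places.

1.93%

Output 1.7% below potential → ŷ = -1.7.
Collecting π: r = r^n + (1 + 0.5) π − 0.5 π^T + 1 ŷ
1.5 π = 1.70 − 1.8 + 0.5 × 2.6 − 1 × (-1.7) = 2.9
π = 2.9 / 1.5 = 1.93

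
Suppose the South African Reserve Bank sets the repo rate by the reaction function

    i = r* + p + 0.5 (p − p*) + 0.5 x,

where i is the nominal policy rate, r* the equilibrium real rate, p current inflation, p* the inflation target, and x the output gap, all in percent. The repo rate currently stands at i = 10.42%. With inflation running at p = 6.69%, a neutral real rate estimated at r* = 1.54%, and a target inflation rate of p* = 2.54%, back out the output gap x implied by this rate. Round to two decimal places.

0.23%

0.5 x = 10.42 − 1.54 − 6.69 − 0.5 × (6.69 − 2.54) = 0.115
x = 0.115 / 0.5 = 0.23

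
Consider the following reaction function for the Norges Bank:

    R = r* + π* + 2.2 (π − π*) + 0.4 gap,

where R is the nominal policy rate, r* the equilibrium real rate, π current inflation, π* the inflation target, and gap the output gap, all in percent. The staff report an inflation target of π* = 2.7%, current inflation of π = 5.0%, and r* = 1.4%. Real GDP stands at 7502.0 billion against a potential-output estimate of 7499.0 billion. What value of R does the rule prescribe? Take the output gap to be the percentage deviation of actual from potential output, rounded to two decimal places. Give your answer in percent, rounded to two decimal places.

Output gap = 100 × (7502.0 − 7499.0) / 7499.0 = 0.04%.
R = 1.40 + 2.70 + 2.2 × (5.00 − 2.70) + 0.4 × 0.04
   = 1.40 + 2.7 + 5.06 + 0.016 = 9.18

9.18%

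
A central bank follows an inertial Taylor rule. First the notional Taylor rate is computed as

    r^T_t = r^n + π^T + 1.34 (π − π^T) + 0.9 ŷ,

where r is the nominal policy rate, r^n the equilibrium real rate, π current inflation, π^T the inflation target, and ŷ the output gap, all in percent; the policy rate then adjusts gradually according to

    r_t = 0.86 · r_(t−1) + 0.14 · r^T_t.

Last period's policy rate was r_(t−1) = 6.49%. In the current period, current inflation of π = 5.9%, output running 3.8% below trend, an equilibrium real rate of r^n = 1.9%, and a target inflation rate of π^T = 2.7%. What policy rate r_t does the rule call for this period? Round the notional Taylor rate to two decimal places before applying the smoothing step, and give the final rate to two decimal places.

6.35%

Output 3.8% below potential → ŷ = -3.8.
r^T_t = 1.9 + 2.7 + 1.34 × (5.9 − 2.7) + 0.9 × (-3.8)
   = 1.9 + 2.7 + 4.288 − 3.42 = 5.47
r_t = 0.86 × 6.49 + 0.14 × 5.47 = 5.5814 + 0.7658 = 6.35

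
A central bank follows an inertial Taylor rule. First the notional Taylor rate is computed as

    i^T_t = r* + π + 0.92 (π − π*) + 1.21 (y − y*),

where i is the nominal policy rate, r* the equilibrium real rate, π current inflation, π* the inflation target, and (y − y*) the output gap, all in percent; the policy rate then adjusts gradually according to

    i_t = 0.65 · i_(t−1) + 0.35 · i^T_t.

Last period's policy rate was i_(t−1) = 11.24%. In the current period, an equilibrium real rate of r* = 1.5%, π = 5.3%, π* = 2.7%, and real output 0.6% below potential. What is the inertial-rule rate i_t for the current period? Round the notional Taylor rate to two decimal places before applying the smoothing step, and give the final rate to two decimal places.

10.27%

Output 0.6% below potential → (y − y*) = -0.6.
i^T_t = 1.5 + 5.3 + 0.92 × (5.3 − 2.7) + 1.21 × (-0.6)
   = 1.5 + 5.3 + 2.392 − 0.726 = 8.47
i_t = 0.65 × 11.24 + 0.35 × 8.47 = 7.306 + 2.9645 = 10.27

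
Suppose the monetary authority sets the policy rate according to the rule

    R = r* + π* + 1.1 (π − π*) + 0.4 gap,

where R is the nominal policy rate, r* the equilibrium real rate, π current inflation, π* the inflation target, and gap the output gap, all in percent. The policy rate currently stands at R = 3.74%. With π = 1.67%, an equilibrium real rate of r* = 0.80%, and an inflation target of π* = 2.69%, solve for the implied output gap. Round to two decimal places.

3.43%

0.4 gap = 3.74 − 0.80 − 2.69 − 1.1 × (1.67 − 2.69) = 1.372
gap = 1.372 / 0.4 = 3.43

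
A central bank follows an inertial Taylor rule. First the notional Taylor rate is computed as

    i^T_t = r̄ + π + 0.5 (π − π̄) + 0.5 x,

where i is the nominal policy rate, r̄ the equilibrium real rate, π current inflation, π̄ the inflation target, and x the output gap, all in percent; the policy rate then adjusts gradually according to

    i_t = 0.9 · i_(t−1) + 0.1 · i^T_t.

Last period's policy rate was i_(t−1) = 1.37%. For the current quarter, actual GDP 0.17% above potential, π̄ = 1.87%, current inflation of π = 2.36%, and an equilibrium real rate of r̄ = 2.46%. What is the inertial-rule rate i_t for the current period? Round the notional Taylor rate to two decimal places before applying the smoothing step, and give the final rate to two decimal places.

1.75%

Output 0.17% above potential → x = 0.17.
i^T_t = 2.46 + 2.36 + 0.5 × (2.36 − 1.87) + 0.5 × 0.17
   = 2.46 + 2.36 + 0.245 + 0.085 = 5.15
i_t = 0.9 × 1.37 + 0.1 × 5.15 = 1.233 + 0.515 = 1.75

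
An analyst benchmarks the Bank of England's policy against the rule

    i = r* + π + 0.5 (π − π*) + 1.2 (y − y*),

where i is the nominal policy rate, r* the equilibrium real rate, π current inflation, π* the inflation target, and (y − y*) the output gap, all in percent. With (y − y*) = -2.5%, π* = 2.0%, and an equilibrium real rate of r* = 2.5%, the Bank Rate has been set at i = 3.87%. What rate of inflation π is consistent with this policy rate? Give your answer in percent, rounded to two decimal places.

3.58%

Collecting π: i = r* + (1 + 0.5) π − 0.5 π* + 1.2 (y − y*)
1.5 π = 3.87 − 2.5 + 0.5 × 2.0 − 1.2 × (-2.5) = 5.37
π = 5.37 / 1.5 = 3.58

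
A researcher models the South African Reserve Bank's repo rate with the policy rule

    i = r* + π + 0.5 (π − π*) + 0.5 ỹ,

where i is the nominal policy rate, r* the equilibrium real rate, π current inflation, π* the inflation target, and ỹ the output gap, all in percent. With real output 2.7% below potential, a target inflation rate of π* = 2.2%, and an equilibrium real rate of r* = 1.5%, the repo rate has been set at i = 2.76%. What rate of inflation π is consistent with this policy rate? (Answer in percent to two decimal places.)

Output 2.7% below potential → ỹ = -2.7.
Collecting π: i = r* + (1 + 0.5) π − 0.5 π* + 0.5 ỹ
1.5 π = 2.76 − 1.5 + 0.5 × 2.2 − 0.5 × (-2.7) = 3.71
π = 3.71 / 1.5 = 2.47

2.47%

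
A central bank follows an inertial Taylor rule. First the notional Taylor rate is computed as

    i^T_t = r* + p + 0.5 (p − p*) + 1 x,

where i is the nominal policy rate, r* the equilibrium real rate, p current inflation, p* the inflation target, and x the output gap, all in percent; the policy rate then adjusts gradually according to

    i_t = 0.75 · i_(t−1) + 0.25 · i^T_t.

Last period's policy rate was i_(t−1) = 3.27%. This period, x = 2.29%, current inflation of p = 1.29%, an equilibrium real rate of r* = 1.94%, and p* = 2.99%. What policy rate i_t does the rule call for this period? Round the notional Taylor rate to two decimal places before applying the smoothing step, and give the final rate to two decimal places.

3.62%

i^T_t = 1.94 + 1.29 + 0.5 × (1.29 − 2.99) + 1 × 2.29
   = 1.94 + 1.29 − 0.85 + 2.29 = 4.67
i_t = 0.75 × 3.27 + 0.25 × 4.67 = 2.4525 + 1.1675 = 3.62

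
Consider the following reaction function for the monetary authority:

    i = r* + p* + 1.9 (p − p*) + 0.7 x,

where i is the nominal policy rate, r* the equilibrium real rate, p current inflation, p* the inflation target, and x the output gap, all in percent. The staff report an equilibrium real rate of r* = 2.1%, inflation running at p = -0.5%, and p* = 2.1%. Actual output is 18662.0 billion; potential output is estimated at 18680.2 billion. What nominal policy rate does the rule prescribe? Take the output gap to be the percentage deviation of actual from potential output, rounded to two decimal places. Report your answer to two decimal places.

-0.81%

Output gap = 100 × (18662.0 − 18680.2) / 18680.2 = -0.10%.
i = 2.10 + 2.10 + 1.9 × (-0.50 − 2.10) + 0.7 × (-0.10)
   = 2.10 + 2.1 − 4.94 − 0.07 = -0.81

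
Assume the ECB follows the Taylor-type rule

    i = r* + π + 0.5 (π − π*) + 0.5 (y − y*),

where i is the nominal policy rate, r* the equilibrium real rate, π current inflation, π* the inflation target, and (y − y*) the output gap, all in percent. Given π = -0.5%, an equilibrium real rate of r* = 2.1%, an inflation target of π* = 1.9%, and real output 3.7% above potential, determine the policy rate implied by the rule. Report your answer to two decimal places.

2.25%

Output 3.7% above potential → (y − y*) = 3.7.
i = 2.1 + (-0.5) + 0.5 × (-0.5 − 1.9) + 0.5 × 3.7
   = 2.1 − 0.5 − 1.2 + 1.85 = 2.25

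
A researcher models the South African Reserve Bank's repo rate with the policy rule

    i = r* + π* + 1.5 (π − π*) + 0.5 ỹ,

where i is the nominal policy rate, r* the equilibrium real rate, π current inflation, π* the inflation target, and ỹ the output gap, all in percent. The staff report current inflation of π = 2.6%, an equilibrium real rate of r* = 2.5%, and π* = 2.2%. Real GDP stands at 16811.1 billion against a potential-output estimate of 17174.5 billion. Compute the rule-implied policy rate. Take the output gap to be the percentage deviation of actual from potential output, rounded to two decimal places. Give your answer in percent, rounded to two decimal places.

Output gap = 100 × (16811.1 − 17174.5) / 17174.5 = -2.12%.
i = 2.50 + 2.20 + 1.5 × (2.60 − 2.20) + 0.5 × (-2.12)
   = 2.50 + 2.2 + 0.6 − 1.06 = 4.24

4.24%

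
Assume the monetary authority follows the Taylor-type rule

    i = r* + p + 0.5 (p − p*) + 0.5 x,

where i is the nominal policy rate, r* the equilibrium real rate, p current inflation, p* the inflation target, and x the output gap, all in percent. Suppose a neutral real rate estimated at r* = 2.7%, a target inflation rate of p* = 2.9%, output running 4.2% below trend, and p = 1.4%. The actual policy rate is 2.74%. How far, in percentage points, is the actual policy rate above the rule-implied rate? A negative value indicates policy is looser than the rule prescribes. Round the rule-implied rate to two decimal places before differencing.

Output 4.2% below potential → x = -4.2.
i = 2.7 + 1.4 + 0.5 × (1.4 − 2.9) + 0.5 × (-4.2)
   = 2.7 + 1.4 − 0.75 − 2.1 = 1.25
Deviation = 2.74 − 1.25 = 1.49 pp.

1.49 pp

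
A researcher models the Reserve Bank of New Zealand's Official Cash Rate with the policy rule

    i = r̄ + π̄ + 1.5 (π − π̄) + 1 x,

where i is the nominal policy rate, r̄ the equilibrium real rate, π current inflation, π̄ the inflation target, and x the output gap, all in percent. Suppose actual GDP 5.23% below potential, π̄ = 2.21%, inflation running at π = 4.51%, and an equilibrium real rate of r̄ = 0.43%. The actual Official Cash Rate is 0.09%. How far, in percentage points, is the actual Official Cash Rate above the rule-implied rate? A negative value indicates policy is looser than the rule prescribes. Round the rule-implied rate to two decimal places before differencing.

Output 5.23% below potential → x = -5.23.
i = 0.43 + 2.21 + 1.5 × (4.51 − 2.21) + 1 × (-5.23)
   = 0.43 + 2.21 + 3.45 − 5.23 = 0.86
Deviation = 0.09 − 0.86 = -0.77 pp.

-0.77 pp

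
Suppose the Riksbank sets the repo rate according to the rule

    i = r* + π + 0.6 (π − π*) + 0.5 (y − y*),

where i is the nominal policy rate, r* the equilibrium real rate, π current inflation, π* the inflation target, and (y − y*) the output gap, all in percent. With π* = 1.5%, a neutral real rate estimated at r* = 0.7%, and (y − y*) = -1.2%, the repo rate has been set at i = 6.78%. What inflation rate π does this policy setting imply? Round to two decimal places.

Collecting π: i = r* + (1 + 0.6) π − 0.6 π* + 0.5 (y − y*)
1.6 π = 6.78 − 0.7 + 0.6 × 1.5 − 0.5 × (-1.2) = 7.58
π = 7.58 / 1.6 = 4.74

4.74%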